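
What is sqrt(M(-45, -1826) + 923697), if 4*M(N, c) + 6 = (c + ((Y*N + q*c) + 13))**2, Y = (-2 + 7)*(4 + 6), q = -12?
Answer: sqrt(322281583)/2 ≈ 8976.1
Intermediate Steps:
Y = 50 (Y = 5*10 = 50)
M(N, c) = -3/2 + (13 - 11*c + 50*N)**2/4 (M(N, c) = -3/2 + (c + ((50*N - 12*c) + 13))**2/4 = -3/2 + (c + ((-12*c + 50*N) + 13))**2/4 = -3/2 + (c + (13 - 12*c + 50*N))**2/4 = -3/2 + (13 - 11*c + 50*N)**2/4)
sqrt(M(-45, -1826) + 923697) = sqrt((-3/2 + (13 - 11*(-1826) + 50*(-45))**2/4) + 923697) = sqrt((-3/2 + (13 + 20086 - 2250)**2/4) + 923697) = sqrt((-3/2 + (1/4)*17849**2) + 923697) = sqrt((-3/2 + (1/4)*318586801) + 923697) = sqrt((-3/2 + 318586801/4) + 923697) = sqrt(318586795/4 + 923697) = sqrt(322281583/4) = sqrt(322281583)/2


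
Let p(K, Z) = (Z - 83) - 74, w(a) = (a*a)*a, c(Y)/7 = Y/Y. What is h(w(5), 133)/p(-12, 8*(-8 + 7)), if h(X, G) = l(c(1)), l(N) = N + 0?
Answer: -7/165 ≈ -0.042424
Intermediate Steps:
c(Y) = 7 (c(Y) = 7*(Y/Y) = 7*1 = 7)
l(N) = N
w(a) = a³ (w(a) = a²*a = a³)
h(X, G) = 7
p(K, Z) = -157 + Z (p(K, Z) = (-83 + Z) - 74 = -157 + Z)
h(w(5), 133)/p(-12, 8*(-8 + 7)) = 7/(-157 + 8*(-8 + 7)) = 7/(-157 + 8*(-1)) = 7/(-157 - 8) = 7/(-165) = 7*(-1/165) = -7/165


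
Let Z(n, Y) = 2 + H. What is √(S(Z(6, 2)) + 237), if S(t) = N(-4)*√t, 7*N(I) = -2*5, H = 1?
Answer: √(11613 - 70*√3)/7 ≈ 15.314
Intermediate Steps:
N(I) = -10/7 (N(I) = (-2*5)/7 = (⅐)*(-10) = -10/7)
Z(n, Y) = 3 (Z(n, Y) = 2 + 1 = 3)
S(t) = -10*√t/7
√(S(Z(6, 2)) + 237) = √(-10*√3/7 + 237) = √(237 - 10*√3/7)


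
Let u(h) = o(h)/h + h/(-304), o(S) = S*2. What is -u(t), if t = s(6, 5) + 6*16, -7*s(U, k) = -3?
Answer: -3581/2128 ≈ -1.6828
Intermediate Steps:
s(U, k) = 3/7 (s(U, k) = -1/7*(-3) = 3/7)
t = 675/7 (t = 3/7 + 6*16 = 3/7 + 96 = 675/7 ≈ 96.429)
o(S) = 2*S
u(h) = 2 - h/304 (u(h) = (2*h)/h + h/(-304) = 2 + h*(-1/304) = 2 - h/304)
-u(t) = -(2 - 1/304*675/7) = -(2 - 675/2128) = -1*3581/2128 = -3581/2128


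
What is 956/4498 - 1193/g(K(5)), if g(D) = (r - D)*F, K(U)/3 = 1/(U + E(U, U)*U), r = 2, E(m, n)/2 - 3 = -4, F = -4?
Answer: 1033857/8996 ≈ 114.92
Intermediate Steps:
E(m, n) = -2 (E(m, n) = 6 + 2*(-4) = 6 - 8 = -2)
K(U) = -3/U (K(U) = 3/(U - 2*U) = 3/((-U)) = 3*(-1/U) = -3/U)
g(D) = -8 + 4*D (g(D) = (2 - D)*(-4) = -8 + 4*D)
956/4498 - 1193/g(K(5)) = 956/4498 - 1193/(-8 + 4*(-3/5)) = 956*(1/4498) - 1193/(-8 + 4*(-3*⅕)) = 478/2249 - 1193/(-8 + 4*(-⅗)) = 478/2249 - 1193/(-8 - 12/5) = 478/2249 - 1193/(-52/5) = 478/2249 - 1193*(-5/52) = 478/2249 + 5965/52 = 1033857/8996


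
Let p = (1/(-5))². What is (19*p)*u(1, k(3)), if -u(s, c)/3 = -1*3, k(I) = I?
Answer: 171/25 ≈ 6.8400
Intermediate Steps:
p = 1/25 (p = (-⅕)² = 1/25 ≈ 0.040000)
u(s, c) = 9 (u(s, c) = -(-3)*3 = -3*(-3) = 9)
(19*p)*u(1, k(3)) = (19*(1/25))*9 = (19/25)*9 = 171/25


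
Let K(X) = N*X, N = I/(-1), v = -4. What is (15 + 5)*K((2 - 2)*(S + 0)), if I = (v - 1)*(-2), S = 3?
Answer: 0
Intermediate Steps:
I = 10 (I = (-4 - 1)*(-2) = -5*(-2) = 10)
N = -10 (N = 10/(-1) = 10*(-1) = -10)
K(X) = -10*X
(15 + 5)*K((2 - 2)*(S + 0)) = (15 + 5)*(-10*(2 - 2)*(3 + 0)) = 20*(-0*3) = 20*(-10*0) = 20*0 = 0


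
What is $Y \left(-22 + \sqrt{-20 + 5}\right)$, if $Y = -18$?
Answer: $396 - 18 i \sqrt{15} \approx 396.0 - 69.714 i$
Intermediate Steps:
$Y \left(-22 + \sqrt{-20 + 5}\right) = - 18 \left(-22 + \sqrt{-20 + 5}\right) = - 18 \left(-22 + \sqrt{-15}\right) = - 18 \left(-22 + i \sqrt{15}\right) = 396 - 18 i \sqrt{15}$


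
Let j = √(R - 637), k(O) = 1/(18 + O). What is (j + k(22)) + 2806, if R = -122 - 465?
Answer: 112241/40 + 6*I*√34 ≈ 2806.0 + 34.986*I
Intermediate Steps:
R = -587
j = 6*I*√34 (j = √(-587 - 637) = √(-1224) = 6*I*√34 ≈ 34.986*I)
(j + k(22)) + 2806 = (6*I*√34 + 1/(18 + 22)) + 2806 = (6*I*√34 + 1/40) + 2806 = (1/40 + 6*I*√34) + 2806 = 112241/40 + 6*I*√34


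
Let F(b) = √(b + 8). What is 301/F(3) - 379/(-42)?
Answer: 379/42 + 301*√11/11 ≈ 99.779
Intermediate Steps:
F(b) = √(8 + b)
301/F(3) - 379/(-42) = 301/(√(8 + 3)) - 379/(-42) = 301/(√11) - 379*(-1/42) = 301*(√11/11) + 379/42 = 301*√11/11 + 379/42 = 379/42 + 301*√11/11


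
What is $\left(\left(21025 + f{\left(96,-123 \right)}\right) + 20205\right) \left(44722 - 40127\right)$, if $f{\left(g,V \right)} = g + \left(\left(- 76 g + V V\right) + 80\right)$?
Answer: $226253205$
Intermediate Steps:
$f{\left(g,V \right)} = 80 + V^{2} - 75 g$ ($f{\left(g,V \right)} = g + \left(\left(- 76 g + V^{2}\right) + 80\right) = g + \left(\left(V^{2} - 76 g\right) + 80\right) = g + \left(80 + V^{2} - 76 g\right) = 80 + V^{2} - 75 g$)
$\left(\left(21025 + f{\left(96,-123 \right)}\right) + 20205\right) \left(44722 - 40127\right) = \left(\left(21025 + \left(80 + \left(-123\right)^{2} - 7200\right)\right) + 20205\right) \left(44722 - 40127\right) = \left(\left(21025 + \left(80 + 15129 - 7200\right)\right) + 20205\right) \left(44722 - 40127\right) = \left(\left(21025 + 8009\right) + 20205\right) \left(44722 - 40127\right) = \left(29034 + 20205\right) 4595 = 49239 \cdot 4595 = 226253205$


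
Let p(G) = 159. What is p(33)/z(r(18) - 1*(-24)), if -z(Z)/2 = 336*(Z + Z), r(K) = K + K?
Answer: -53/26880 ≈ -0.0019717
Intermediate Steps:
r(K) = 2*K
z(Z) = -1344*Z (z(Z) = -672*(Z + Z) = -672*2*Z = -1344*Z)
p(33)/z(r(18) - 1*(-24)) = 159/((-1344*(2*18 - 1*(-24)))) = 159/((-1344*(36 + 24))) = 159/((-1344*60)) = 159/(-80640) = 159*(-1/80640) = -53/26880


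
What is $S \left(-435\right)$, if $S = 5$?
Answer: $-2175$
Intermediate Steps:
$S \left(-435\right) = 5 \left(-435\right) = -2175$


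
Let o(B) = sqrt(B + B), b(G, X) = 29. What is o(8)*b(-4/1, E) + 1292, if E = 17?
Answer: 1408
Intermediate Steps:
o(B) = sqrt(2)*sqrt(B) (o(B) = sqrt(2*B) = sqrt(2)*sqrt(B))
o(8)*b(-4/1, E) + 1292 = (sqrt(2)*sqrt(8))*29 + 1292 = (sqrt(2)*(2*sqrt(2)))*29 + 1292 = 4*29 + 1292 = 116 + 1292 = 1408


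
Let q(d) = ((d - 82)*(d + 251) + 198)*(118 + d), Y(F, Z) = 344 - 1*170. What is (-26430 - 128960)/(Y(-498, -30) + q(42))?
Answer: 77695/921673 ≈ 0.084298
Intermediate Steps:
Y(F, Z) = 174 (Y(F, Z) = 344 - 170 = 174)
q(d) = (118 + d)*(198 + (-82 + d)*(251 + d)) (q(d) = ((-82 + d)*(251 + d) + 198)*(118 + d) = (198 + (-82 + d)*(251 + d))*(118 + d) = (118 + d)*(198 + (-82 + d)*(251 + d)))
(-26430 - 128960)/(Y(-498, -30) + q(42)) = (-26430 - 128960)/(174 + (-2405312 + 42³ - 442*42 + 287*42²)) = -155390/(174 + (-2405312 + 74088 - 18564 + 287*1764)) = -155390/(174 + (-2405312 + 74088 - 18564 + 506268)) = -155390/(174 - 1843520) = -155390/(-1843346) = -155390*(-1/1843346) = 77695/921673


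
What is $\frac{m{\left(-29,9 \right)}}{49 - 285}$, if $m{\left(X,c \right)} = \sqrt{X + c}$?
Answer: $- \frac{i \sqrt{5}}{118} \approx - 0.01895 i$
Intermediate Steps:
$\frac{m{\left(-29,9 \right)}}{49 - 285} = \frac{\sqrt{-29 + 9}}{49 - 285} = \frac{\sqrt{-20}}{-236} = 2 i \sqrt{5} \left(- \frac{1}{236}\right) = - \frac{i \sqrt{5}}{118}$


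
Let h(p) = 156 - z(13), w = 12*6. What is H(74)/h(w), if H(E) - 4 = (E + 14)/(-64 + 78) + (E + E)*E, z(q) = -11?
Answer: 76736/1169 ≈ 65.642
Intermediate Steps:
w = 72
H(E) = 5 + 2*E**2 + E/14 (H(E) = 4 + ((E + 14)/(-64 + 78) + (E + E)*E) = 4 + ((14 + E)/14 + (2*E)*E) = 4 + ((14 + E)*(1/14) + 2*E**2) = 4 + ((1 + E/14) + 2*E**2) = 4 + (1 + 2*E**2 + E/14) = 5 + 2*E**2 + E/14)
h(p) = 167 (h(p) = 156 - 1*(-11) = 156 + 11 = 167)
H(74)/h(w) = (5 + 2*74**2 + (1/14)*74)/167 = (5 + 2*5476 + 37/7)*(1/167) = (5 + 10952 + 37/7)*(1/167) = (76736/7)*(1/167) = 76736/1169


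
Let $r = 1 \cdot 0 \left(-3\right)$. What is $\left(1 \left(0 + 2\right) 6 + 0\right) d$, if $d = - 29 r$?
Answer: $0$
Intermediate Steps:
$r = 0$ ($r = 0 \left(-3\right) = 0$)
$d = 0$ ($d = \left(-29\right) 0 = 0$)
$\left(1 \left(0 + 2\right) 6 + 0\right) d = \left(1 \left(0 + 2\right) 6 + 0\right) 0 = \left(1 \cdot 2 \cdot 6 + 0\right) 0 = \left(2 \cdot 6 + 0\right) 0 = \left(12 + 0\right) 0 = 12 \cdot 0 = 0$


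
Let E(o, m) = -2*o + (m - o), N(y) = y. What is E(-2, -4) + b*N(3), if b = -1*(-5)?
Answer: 17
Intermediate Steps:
E(o, m) = m - 3*o
b = 5
E(-2, -4) + b*N(3) = (-4 - 3*(-2)) + 5*3 = (-4 + 6) + 15 = 2 + 15 = 17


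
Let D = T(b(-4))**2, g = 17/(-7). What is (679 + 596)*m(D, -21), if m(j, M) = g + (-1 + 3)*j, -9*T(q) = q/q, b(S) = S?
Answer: -579275/189 ≈ -3064.9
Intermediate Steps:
T(q) = -1/9 (T(q) = -q/(9*q) = -1/9*1 = -1/9)
g = -17/7 (g = 17*(-1/7) = -17/7 ≈ -2.4286)
D = 1/81 (D = (-1/9)**2 = 1/81 ≈ 0.012346)
m(j, M) = -17/7 + 2*j (m(j, M) = -17/7 + (-1 + 3)*j = -17/7 + 2*j)
(679 + 596)*m(D, -21) = (679 + 596)*(-17/7 + 2*(1/81)) = 1275*(-17/7 + 2/81) = 1275*(-1363/567) = -579275/189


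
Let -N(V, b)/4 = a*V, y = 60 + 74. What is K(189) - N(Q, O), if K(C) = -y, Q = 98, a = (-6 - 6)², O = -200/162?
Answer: 56314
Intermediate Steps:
O = -100/81 (O = -200*1/162 = -100/81 ≈ -1.2346)
a = 144 (a = (-12)² = 144)
y = 134
K(C) = -134 (K(C) = -1*134 = -134)
N(V, b) = -576*V
K(189) - N(Q, O) = -134 - (-576)*98 = -134 - 1*(-56448) = -134 + 56448 = 56314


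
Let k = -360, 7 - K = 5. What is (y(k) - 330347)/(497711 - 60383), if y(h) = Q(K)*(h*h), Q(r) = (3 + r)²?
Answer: 2909653/437328 ≈ 6.6533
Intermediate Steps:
K = 2 (K = 7 - 1*5 = 7 - 5 = 2)
y(h) = 25*h² (y(h) = (3 + 2)²*(h*h) = 5²*h² = 25*h²)
(y(k) - 330347)/(497711 - 60383) = (25*(-360)² - 330347)/(497711 - 60383) = (25*129600 - 330347)/437328 = (3240000 - 330347)*(1/437328) = 2909653*(1/437328) = 2909653/437328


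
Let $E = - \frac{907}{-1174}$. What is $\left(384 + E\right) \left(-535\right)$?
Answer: $- \frac{241671805}{1174} \approx -2.0585 \cdot 10^{5}$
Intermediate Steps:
$E = \frac{907}{1174}$ ($E = \left(-907\right) \left(- \frac{1}{1174}\right) = \frac{907}{1174} \approx 0.77257$)
$\left(384 + E\right) \left(-535\right) = \left(384 + \frac{907}{1174}\right) \left(-535\right) = \frac{451723}{1174} \left(-535\right) = - \frac{241671805}{1174}$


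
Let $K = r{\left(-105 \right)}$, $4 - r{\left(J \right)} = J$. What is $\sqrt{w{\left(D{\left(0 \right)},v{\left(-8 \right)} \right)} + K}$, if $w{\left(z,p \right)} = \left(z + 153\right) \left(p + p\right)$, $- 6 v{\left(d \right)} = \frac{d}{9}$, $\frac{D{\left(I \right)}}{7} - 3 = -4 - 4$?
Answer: $\frac{13 \sqrt{69}}{9} \approx 11.998$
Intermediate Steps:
$r{\left(J \right)} = 4 - J$
$D{\left(I \right)} = -35$ ($D{\left(I \right)} = 21 + 7 \left(-4 - 4\right) = 21 + 7 \left(-8\right) = 21 - 56 = -35$)
$v{\left(d \right)} = - \frac{d}{54}$ ($v{\left(d \right)} = - \frac{d \frac{1}{9}}{6} = - \frac{\frac{1}{9} d}{6} = - \frac{d}{54}$)
$K = 109$ ($K = 4 - -105 = 4 + 105 = 109$)
$w{\left(z,p \right)} = 2 p \left(153 + z\right)$ ($w{\left(z,p \right)} = \left(153 + z\right) 2 p = 2 p \left(153 + z\right)$)
$\sqrt{w{\left(D{\left(0 \right)},v{\left(-8 \right)} \right)} + K} = \sqrt{2 \left(\left(- \frac{1}{54}\right) \left(-8\right)\right) \left(153 - 35\right) + 109} = \sqrt{2 \cdot \frac{4}{27} \cdot 118 + 109} = \sqrt{\frac{944}{27} + 109} = \sqrt{\frac{3887}{27}} = \frac{13 \sqrt{69}}{9}$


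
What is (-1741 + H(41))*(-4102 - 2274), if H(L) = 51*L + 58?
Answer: -2601408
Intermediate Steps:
H(L) = 58 + 51*L
(-1741 + H(41))*(-4102 - 2274) = (-1741 + (58 + 51*41))*(-4102 - 2274) = (-1741 + (58 + 2091))*(-6376) = (-1741 + 2149)*(-6376) = 408*(-6376) = -2601408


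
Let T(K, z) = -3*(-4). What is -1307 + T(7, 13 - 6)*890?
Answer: 9373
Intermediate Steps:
T(K, z) = 12
-1307 + T(7, 13 - 6)*890 = -1307 + 12*890 = -1307 + 10680 = 9373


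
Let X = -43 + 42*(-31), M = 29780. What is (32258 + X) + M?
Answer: 60693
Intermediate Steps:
X = -1345 (X = -43 - 1302 = -1345)
(32258 + X) + M = (32258 - 1345) + 29780 = 30913 + 29780 = 60693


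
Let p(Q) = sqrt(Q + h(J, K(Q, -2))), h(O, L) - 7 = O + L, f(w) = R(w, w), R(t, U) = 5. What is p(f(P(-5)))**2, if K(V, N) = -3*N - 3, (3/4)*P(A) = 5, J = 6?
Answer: 21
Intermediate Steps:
P(A) = 20/3 (P(A) = (4/3)*5 = 20/3)
f(w) = 5
K(V, N) = -3 - 3*N
h(O, L) = 7 + L + O (h(O, L) = 7 + (O + L) = 7 + (L + O) = 7 + L + O)
p(Q) = sqrt(16 + Q) (p(Q) = sqrt(Q + (7 + (-3 - 3*(-2)) + 6)) = sqrt(Q + (7 + (-3 + 6) + 6)) = sqrt(Q + (7 + 3 + 6)) = sqrt(Q + 16) = sqrt(16 + Q))
p(f(P(-5)))**2 = (sqrt(16 + 5))**2 = (sqrt(21))**2 = 21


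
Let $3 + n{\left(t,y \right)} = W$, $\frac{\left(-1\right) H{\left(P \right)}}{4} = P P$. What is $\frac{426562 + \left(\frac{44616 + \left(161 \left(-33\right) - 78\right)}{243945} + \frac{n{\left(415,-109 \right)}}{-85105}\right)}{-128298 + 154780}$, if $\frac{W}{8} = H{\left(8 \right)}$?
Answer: $\frac{295194386542309}{18326373085215} \approx 16.108$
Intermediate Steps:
$H{\left(P \right)} = - 4 P^{2}$ ($H{\left(P \right)} = - 4 P P = - 4 P^{2}$)
$W = -2048$ ($W = 8 \left(- 4 \cdot 8^{2}\right) = 8 \left(\left(-4\right) 64\right) = 8 \left(-256\right) = -2048$)
$n{\left(t,y \right)} = -2051$ ($n{\left(t,y \right)} = -3 - 2048 = -2051$)
$\frac{426562 + \left(\frac{44616 + \left(161 \left(-33\right) - 78\right)}{243945} + \frac{n{\left(415,-109 \right)}}{-85105}\right)}{-128298 + 154780} = \frac{426562 - \left(- \frac{2051}{85105} - \frac{44616 + \left(161 \left(-33\right) - 78\right)}{243945}\right)}{-128298 + 154780} = \frac{426562 - \left(- \frac{2051}{85105} - \left(44616 - 5391\right) \frac{1}{243945}\right)}{26482} = \left(426562 + \left(\left(44616 - 5391\right) \frac{1}{243945} + \frac{2051}{85105}\right)\right) \frac{1}{26482} = \left(426562 + \left(39225 \cdot \frac{1}{243945} + \frac{2051}{85105}\right)\right) \frac{1}{26482} = \left(426562 + \left(\frac{2615}{16263} + \frac{2051}{85105}\right)\right) \frac{1}{26482} = \left(426562 + \frac{255904988}{1384062615}\right) \frac{1}{26482} = \frac{590388773084618}{1384062615} \cdot \frac{1}{26482} = \frac{295194386542309}{18326373085215}$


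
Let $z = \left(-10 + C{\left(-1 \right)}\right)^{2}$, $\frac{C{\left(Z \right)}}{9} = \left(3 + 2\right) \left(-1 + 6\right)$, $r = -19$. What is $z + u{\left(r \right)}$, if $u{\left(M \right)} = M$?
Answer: $46206$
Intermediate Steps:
$C{\left(Z \right)} = 225$ ($C{\left(Z \right)} = 9 \left(3 + 2\right) \left(-1 + 6\right) = 9 \cdot 5 \cdot 5 = 9 \cdot 25 = 225$)
$z = 46225$ ($z = \left(-10 + 225\right)^{2} = 215^{2} = 46225$)
$z + u{\left(r \right)} = 46225 - 19 = 46206$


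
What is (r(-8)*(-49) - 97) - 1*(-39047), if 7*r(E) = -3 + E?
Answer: 39027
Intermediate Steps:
r(E) = -3/7 + E/7 (r(E) = (-3 + E)/7 = -3/7 + E/7)
(r(-8)*(-49) - 97) - 1*(-39047) = ((-3/7 + (⅐)*(-8))*(-49) - 97) - 1*(-39047) = ((-3/7 - 8/7)*(-49) - 97) + 39047 = (-11/7*(-49) - 97) + 39047 = (77 - 97) + 39047 = -20 + 39047 = 39027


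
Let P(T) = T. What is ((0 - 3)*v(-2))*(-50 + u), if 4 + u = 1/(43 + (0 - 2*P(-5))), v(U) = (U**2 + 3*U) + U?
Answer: -34332/53 ≈ -647.77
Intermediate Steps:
v(U) = U**2 + 4*U
u = -211/53 (u = -4 + 1/(43 + (0 - 2*(-5))) = -4 + 1/(43 + (0 + 10)) = -4 + 1/(43 + 10) = -4 + 1/53 = -211/53 ≈ -3.9811)
((0 - 3)*v(-2))*(-50 + u) = ((0 - 3)*(-2*(4 - 2)))*(-50 - 211/53) = -(-6)*2*(-2861/53) = -3*(-4)*(-2861/53) = 12*(-2861/53) = -34332/53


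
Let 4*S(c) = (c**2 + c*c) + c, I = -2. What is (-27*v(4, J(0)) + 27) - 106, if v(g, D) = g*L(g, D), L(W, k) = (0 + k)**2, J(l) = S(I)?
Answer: -322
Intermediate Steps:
S(c) = c**2/2 + c/4 (S(c) = ((c**2 + c*c) + c)/4 = ((c**2 + c**2) + c)/4 = (2*c**2 + c)/4 = (c + 2*c**2)/4 = c**2/2 + c/4)
J(l) = 3/2 (J(l) = (1/4)*(-2)*(1 + 2*(-2)) = (1/4)*(-2)*(1 - 4) = (1/4)*(-2)*(-3) = 3/2)
L(W, k) = k**2
v(g, D) = g*D**2
(-27*v(4, J(0)) + 27) - 106 = (-108*(3/2)**2 + 27) - 106 = (-108*9/4 + 27) - 106 = (-27*9 + 27) - 106 = (-243 + 27) - 106 = -216 - 106 = -322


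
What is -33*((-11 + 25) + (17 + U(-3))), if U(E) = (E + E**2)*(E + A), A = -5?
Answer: 561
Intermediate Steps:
U(E) = (-5 + E)*(E + E**2) (U(E) = (E + E**2)*(E - 5) = (E + E**2)*(-5 + E) = (-5 + E)*(E + E**2))
-33*((-11 + 25) + (17 + U(-3))) = -33*((-11 + 25) + (17 - 3*(-5 + (-3)**2 - 4*(-3)))) = -33*(14 + (17 - 3*(-5 + 9 + 12))) = -33*(14 + (17 - 3*16)) = -33*(14 + (17 - 48)) = -33*(14 - 31) = -33*(-17) = 561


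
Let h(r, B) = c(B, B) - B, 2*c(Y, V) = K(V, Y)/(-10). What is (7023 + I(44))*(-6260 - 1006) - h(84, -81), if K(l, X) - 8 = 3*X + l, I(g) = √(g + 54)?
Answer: -255146074/5 - 50862*√2 ≈ -5.1101e+7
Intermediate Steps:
I(g) = √(54 + g)
K(l, X) = 8 + l + 3*X (K(l, X) = 8 + (3*X + l) = 8 + (l + 3*X) = 8 + l + 3*X)
c(Y, V) = -⅖ - 3*Y/20 - V/20 (c(Y, V) = ((8 + V + 3*Y)/(-10))/2 = ((8 + V + 3*Y)*(-⅒))/2 = (-⅘ - 3*Y/10 - V/10)/2 = -⅖ - 3*Y/20 - V/20)
h(r, B) = -⅖ - 6*B/5 (h(r, B) = (-⅖ - 3*B/20 - B/20) - B = (-⅖ - B/5) - B = -⅖ - 6*B/5)
(7023 + I(44))*(-6260 - 1006) - h(84, -81) = (7023 + √(54 + 44))*(-6260 - 1006) - (-⅖ - 6/5*(-81)) = (7023 + √98)*(-7266) - (-⅖ + 486/5) = (7023 + 7*√2)*(-7266) - 1*484/5 = (-51029118 - 50862*√2) - 484/5 = -255146074/5 - 50862*√2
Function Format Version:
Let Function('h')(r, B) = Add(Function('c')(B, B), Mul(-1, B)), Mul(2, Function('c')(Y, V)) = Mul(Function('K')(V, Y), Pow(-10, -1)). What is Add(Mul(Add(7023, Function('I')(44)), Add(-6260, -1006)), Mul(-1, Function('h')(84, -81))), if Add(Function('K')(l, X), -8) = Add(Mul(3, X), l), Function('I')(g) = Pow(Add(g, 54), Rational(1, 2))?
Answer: Add(Rational(-255146074, 5), Mul(-50862, Pow(2, Rational(1, 2)))) ≈ -5.1101e+7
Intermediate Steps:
Function('I')(g) = Pow(Add(54, g), Rational(1, 2))
Function('K')(l, X) = Add(8, l, Mul(3, X)) (Function('K')(l, X) = Add(8, Add(Mul(3, X), l)) = Add(8, Add(l, Mul(3, X))) = Add(8, l, Mul(3, X)))
Function('c')(Y, V) = Add(Rational(-2, 5), Mul(Rational(-3, 20), Y), Mul(Rational(-1, 20), V)) (Function('c')(Y, V) = Mul(Rational(1, 2), Mul(Add(8, V, Mul(3, Y)), Pow(-10, -1))) = Mul(Rational(1, 2), Mul(Add(8, V, Mul(3, Y)), Rational(-1, 10))) = Mul(Rational(1, 2), Add(Rational(-4, 5), Mul(Rational(-3, 10), Y), Mul(Rational(-1, 10), V))) = Add(Rational(-2, 5), Mul(Rational(-3, 20), Y), Mul(Rational(-1, 20), V)))
Function('h')(r, B) = Add(Rational(-2, 5), Mul(Rational(-6, 5), B)) (Function('h')(r, B) = Add(Add(Rational(-2, 5), Mul(Rational(-3, 20), B), Mul(Rational(-1, 20), B)), Mul(-1, B)) = Add(Add(Rational(-2, 5), Mul(Rational(-1, 5), B)), Mul(-1, B)) = Add(Rational(-2, 5), Mul(Rational(-6, 5), B)))
Add(Mul(Add(7023, Function('I')(44)), Add(-6260, -1006)), Mul(-1, Function('h')(84, -81))) = Add(Mul(Add(7023, Pow(Add(54, 44), Rational(1, 2))), Add(-6260, -1006)), Mul(-1, Add(Rational(-2, 5), Mul(Rational(-6, 5), -81)))) = Add(Mul(Add(7023, Pow(98, Rational(1, 2))), -7266), Mul(-1, Add(Rational(-2, 5), Rational(486, 5)))) = Add(Mul(Add(7023, Mul(7, Pow(2, Rational(1, 2)))), -7266), Mul(-1, Rational(484, 5))) = Add(Add(-51029118, Mul(-50862, Pow(2, Rational(1, 2)))), Rational(-484, 5)) = Add(Rational(-255146074, 5), Mul(-50862, Pow(2, Rational(1, 2))))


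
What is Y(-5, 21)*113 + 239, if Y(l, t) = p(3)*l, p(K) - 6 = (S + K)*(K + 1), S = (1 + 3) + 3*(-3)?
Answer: 1369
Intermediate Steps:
S = -5 (S = 4 - 9 = -5)
p(K) = 6 + (1 + K)*(-5 + K) (p(K) = 6 + (-5 + K)*(K + 1) = 6 + (-5 + K)*(1 + K) = 6 + (1 + K)*(-5 + K))
Y(l, t) = -2*l (Y(l, t) = (1 + 3² - 4*3)*l = (1 + 9 - 12)*l = -2*l)
Y(-5, 21)*113 + 239 = -2*(-5)*113 + 239 = 10*113 + 239 = 1130 + 239 = 1369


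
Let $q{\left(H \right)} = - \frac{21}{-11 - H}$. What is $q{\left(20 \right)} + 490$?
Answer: $\frac{15211}{31} \approx 490.68$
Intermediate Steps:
$q{\left(20 \right)} + 490 = \frac{21}{11 + 20} + 490 = \frac{21}{31} + 490 = \frac{15211}{31}$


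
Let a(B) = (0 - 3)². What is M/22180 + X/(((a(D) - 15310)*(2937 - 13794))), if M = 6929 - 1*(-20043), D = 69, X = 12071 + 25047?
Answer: 1120372918361/921151796565 ≈ 1.2163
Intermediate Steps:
X = 37118
M = 26972 (M = 6929 + 20043 = 26972)
a(B) = 9 (a(B) = (-3)² = 9)
M/22180 + X/(((a(D) - 15310)*(2937 - 13794))) = 26972/22180 + 37118/(((9 - 15310)*(2937 - 13794))) = 26972*(1/22180) + 37118/((-15301*(-10857))) = 6743/5545 + 37118/166122957 = 1120372918361/921151796565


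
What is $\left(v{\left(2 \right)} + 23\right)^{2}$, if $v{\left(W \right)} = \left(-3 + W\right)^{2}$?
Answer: $576$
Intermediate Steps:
$\left(v{\left(2 \right)} + 23\right)^{2} = \left(\left(-3 + 2\right)^{2} + 23\right)^{2} = \left(\left(-1\right)^{2} + 23\right)^{2} = \left(1 + 23\right)^{2} = 24^{2} = 576$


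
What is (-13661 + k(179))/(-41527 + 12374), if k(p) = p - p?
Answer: 13661/29153 ≈ 0.46860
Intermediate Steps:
k(p) = 0
(-13661 + k(179))/(-41527 + 12374) = (-13661 + 0)/(-41527 + 12374) = -13661/(-29153) = -13661*(-1/29153) = 13661/29153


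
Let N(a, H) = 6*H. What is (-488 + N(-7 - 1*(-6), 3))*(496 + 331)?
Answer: -388690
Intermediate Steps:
(-488 + N(-7 - 1*(-6), 3))*(496 + 331) = (-488 + 6*3)*(496 + 331) = (-488 + 18)*827 = -470*827 = -388690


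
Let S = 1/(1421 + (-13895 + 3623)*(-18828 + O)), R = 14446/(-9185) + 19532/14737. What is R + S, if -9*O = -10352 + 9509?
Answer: -6444693802936681/26048619083957085 ≈ -0.24741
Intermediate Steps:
O = 281/3 (O = -(-10352 + 9509)/9 = -⅑*(-843) = 281/3 ≈ 93.667)
R = -33489282/135359345 (R = 14446*(-1/9185) + 19532*(1/14737) = -14446/9185 + 19532/14737 = -33489282/135359345 ≈ -0.24741)
S = 1/192440493 (S = 1/(1421 + (-13895 + 3623)*(-18828 + 281/3)) = 1/(1421 - 10272*(-56203/3)) = 1/(1421 + 192439072) = 1/192440493 ≈ 5.1964e-9)
R + S = -33489282/135359345 + 1/192440493 = -6444693802936681/26048619083957085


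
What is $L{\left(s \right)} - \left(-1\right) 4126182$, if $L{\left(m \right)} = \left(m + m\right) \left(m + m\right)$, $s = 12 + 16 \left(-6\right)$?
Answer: $4154406$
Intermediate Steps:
$s = -84$ ($s = 12 - 96 = -84$)
$L{\left(m \right)} = 4 m^{2}$ ($L{\left(m \right)} = 2 m 2 m = 4 m^{2}$)
$L{\left(s \right)} - \left(-1\right) 4126182 = 4 \left(-84\right)^{2} - \left(-1\right) 4126182 = 4 \cdot 7056 - -4126182 = 28224 + 4126182 = 4154406$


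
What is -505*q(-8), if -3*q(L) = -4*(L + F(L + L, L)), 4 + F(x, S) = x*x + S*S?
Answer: -622160/3 ≈ -2.0739e+5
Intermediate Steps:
F(x, S) = -4 + S² + x² (F(x, S) = -4 + (x*x + S*S) = -4 + (x² + S²) = -4 + (S² + x²) = -4 + S² + x²)
q(L) = -16/3 + 4*L/3 + 20*L²/3 (q(L) = -(-4)*(L + (-4 + L² + (L + L)²))/3 = -(-4)*(L + (-4 + L² + (2*L)²))/3 = -(-4)*(L + (-4 + L² + 4*L²))/3 = -(-4)*(L + (-4 + 5*L²))/3 = -(-4)*(-4 + L + 5*L²)/3 = -(16 - 20*L² - 4*L)/3 = -16/3 + 4*L/3 + 20*L²/3)
-505*q(-8) = -505*(-16/3 + (4/3)*(-8) + (20/3)*(-8)²) = -505*(-16/3 - 32/3 + (20/3)*64) = -505*(-16/3 - 32/3 + 1280/3) = -505*1232/3 = -622160/3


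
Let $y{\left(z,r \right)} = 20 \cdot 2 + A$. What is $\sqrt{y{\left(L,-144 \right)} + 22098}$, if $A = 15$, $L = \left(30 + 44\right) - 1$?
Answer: $\sqrt{22153} \approx 148.84$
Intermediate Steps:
$L = 73$ ($L = 74 - 1 = 73$)
$y{\left(z,r \right)} = 55$ ($y{\left(z,r \right)} = 20 \cdot 2 + 15 = 40 + 15 = 55$)
$\sqrt{y{\left(L,-144 \right)} + 22098} = \sqrt{55 + 22098} = \sqrt{22153}$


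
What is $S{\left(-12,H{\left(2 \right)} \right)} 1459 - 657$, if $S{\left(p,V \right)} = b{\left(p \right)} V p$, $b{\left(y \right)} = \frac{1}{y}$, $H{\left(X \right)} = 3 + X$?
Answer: $6638$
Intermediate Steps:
$S{\left(p,V \right)} = V$ ($S{\left(p,V \right)} = \frac{V}{p} p = V$)
$S{\left(-12,H{\left(2 \right)} \right)} 1459 - 657 = \left(3 + 2\right) 1459 - 657 = 5 \cdot 1459 - 657 = 7295 - 657 = 6638$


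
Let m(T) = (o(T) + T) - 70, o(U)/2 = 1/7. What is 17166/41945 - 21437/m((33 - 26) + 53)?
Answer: 370317179/167780 ≈ 2207.2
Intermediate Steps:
o(U) = 2/7
m(T) = -488/7 + T (m(T) = (2/7 + T) - 70 = -488/7 + T)
17166/41945 - 21437/m((33 - 26) + 53) = 17166/41945 - 21437/(-488/7 + ((33 - 26) + 53)) = 17166*(1/41945) - 21437/(-488/7 + (7 + 53)) = 17166/41945 - 21437/(-488/7 + 60) = 17166/41945 - 21437/(-68/7) = 17166/41945 - 21437*(-7/68) = 17166/41945 + 8827/4 = 370317179/167780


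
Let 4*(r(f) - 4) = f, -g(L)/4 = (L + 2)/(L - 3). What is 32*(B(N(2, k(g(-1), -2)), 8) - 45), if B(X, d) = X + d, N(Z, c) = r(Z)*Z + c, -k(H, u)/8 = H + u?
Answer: -640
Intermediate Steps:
g(L) = -4*(2 + L)/(-3 + L) (g(L) = -4*(L + 2)/(L - 3) = -4*(2 + L)/(-3 + L))
r(f) = 4 + f/4
k(H, u) = -8*H - 8*u (k(H, u) = -8*(H + u) = -8*H - 8*u)
N(Z, c) = c + Z*(4 + Z/4) (N(Z, c) = (4 + Z/4)*Z + c = Z*(4 + Z/4) + c = c + Z*(4 + Z/4))
32*(B(N(2, k(g(-1), -2)), 8) - 45) = 32*((((-32*(-2 - 1*(-1))/(-3 - 1) - 8*(-2)) + (¼)*2*(16 + 2)) + 8) - 45) = 32*((((-32*(-2 + 1)/(-4) + 16) + (¼)*2*18) + 8) - 45) = 32*((((-32*(-1)*(-1)/4 + 16) + 9) + 8) - 45) = 32*((((-8*1 + 16) + 9) + 8) - 45) = 32*((((-8 + 16) + 9) + 8) - 45) = 32*(((8 + 9) + 8) - 45) = 32*((17 + 8) - 45) = 32*(25 - 45) = 32*(-20) = -640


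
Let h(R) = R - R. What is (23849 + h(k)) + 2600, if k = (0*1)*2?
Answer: 26449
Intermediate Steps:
k = 0 (k = 0*2 = 0)
h(R) = 0
(23849 + h(k)) + 2600 = (23849 + 0) + 2600 = 23849 + 2600 = 26449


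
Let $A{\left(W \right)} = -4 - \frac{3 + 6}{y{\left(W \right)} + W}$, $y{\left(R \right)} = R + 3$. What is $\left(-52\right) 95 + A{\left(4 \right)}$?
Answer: $- \frac{54393}{11} \approx -4944.8$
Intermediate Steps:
$y{\left(R \right)} = 3 + R$
$A{\left(W \right)} = -4 - \frac{9}{3 + 2 W}$ ($A{\left(W \right)} = -4 - \frac{3 + 6}{\left(3 + W\right) + W} = -4 - \frac{9}{3 + 2 W}$)
$\left(-52\right) 95 + A{\left(4 \right)} = \left(-52\right) 95 + \frac{-21 - 32}{3 + 2 \cdot 4} = -4940 + \frac{-21 - 32}{3 + 8} = -4940 + \frac{1}{11} \left(-53\right) = -4940 - \frac{53}{11} = - \frac{54393}{11}$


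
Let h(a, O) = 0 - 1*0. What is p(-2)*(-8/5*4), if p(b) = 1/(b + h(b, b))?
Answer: 16/5 ≈ 3.2000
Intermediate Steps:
h(a, O) = 0 (h(a, O) = 0 + 0 = 0)
p(b) = 1/b (p(b) = 1/(b + 0) = 1/b)
p(-2)*(-8/5*4) = (-8/5*4)/(-2) = -(-8*1/5)*4/2 = -(-4)*4/5 = -1/2*(-32/5) = 16/5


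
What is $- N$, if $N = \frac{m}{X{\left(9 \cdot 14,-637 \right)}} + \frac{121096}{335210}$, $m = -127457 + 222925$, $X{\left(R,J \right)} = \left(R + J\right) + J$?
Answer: $\frac{3982851259}{48102635} \approx 82.799$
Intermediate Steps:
$X{\left(R,J \right)} = R + 2 J$ ($X{\left(R,J \right)} = \left(J + R\right) + J = R + 2 J$)
$m = 95468$
$N = - \frac{3982851259}{48102635}$ ($N = \frac{95468}{9 \cdot 14 + 2 \left(-637\right)} + \frac{121096}{335210} = \frac{95468}{126 - 1274} + 121096 \cdot \frac{1}{335210} = \frac{95468}{-1148} + \frac{60548}{167605} = 95468 \left(- \frac{1}{1148}\right) + \frac{60548}{167605} = - \frac{23867}{287} + \frac{60548}{167605} = - \frac{3982851259}{48102635} \approx -82.799$)
$- N = \left(-1\right) \left(- \frac{3982851259}{48102635}\right) = \frac{3982851259}{48102635}$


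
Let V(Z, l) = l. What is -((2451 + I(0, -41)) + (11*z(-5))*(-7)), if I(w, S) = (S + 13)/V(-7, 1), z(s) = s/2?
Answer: -5231/2 ≈ -2615.5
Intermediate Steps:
z(s) = s/2 (z(s) = s*(1/2) = s/2)
I(w, S) = 13 + S (I(w, S) = (S + 13)/1 = (13 + S)*1 = 13 + S)
-((2451 + I(0, -41)) + (11*z(-5))*(-7)) = -((2451 + (13 - 41)) + (11*((1/2)*(-5)))*(-7)) = -((2451 - 28) + (11*(-5/2))*(-7)) = -(2423 - 55/2*(-7)) = -(2423 + 385/2) = -1*5231/2 = -5231/2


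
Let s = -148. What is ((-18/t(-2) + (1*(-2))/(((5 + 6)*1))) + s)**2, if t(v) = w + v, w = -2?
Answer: 9991921/484 ≈ 20644.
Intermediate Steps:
t(v) = -2 + v
((-18/t(-2) + (1*(-2))/(((5 + 6)*1))) + s)**2 = ((-18/(-2 - 2) + (1*(-2))/(((5 + 6)*1))) - 148)**2 = ((-18/(-4) - 2/(11*1)) - 148)**2 = ((-18*(-1/4) - 2/11) - 148)**2 = ((9/2 - 2*1/11) - 148)**2 = ((9/2 - 2/11) - 148)**2 = (95/22 - 148)**2 = (-3161/22)**2 = 9991921/484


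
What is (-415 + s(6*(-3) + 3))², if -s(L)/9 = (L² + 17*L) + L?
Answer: 100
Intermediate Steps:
s(L) = -162*L - 9*L² (s(L) = -9*((L² + 17*L) + L) = -9*(L² + 18*L) = -162*L - 9*L²)
(-415 + s(6*(-3) + 3))² = (-415 - 9*(6*(-3) + 3)*(18 + (6*(-3) + 3)))² = (-415 - 9*(-18 + 3)*(18 + (-18 + 3)))² = (-415 - 9*(-15)*(18 - 15))² = (-415 - 9*(-15)*3)² = (-415 + 405)² = (-10)² = 100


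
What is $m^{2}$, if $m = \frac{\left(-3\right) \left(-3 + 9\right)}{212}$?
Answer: $\frac{81}{11236} \approx 0.007209$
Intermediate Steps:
$m = - \frac{9}{106}$ ($m = \left(-3\right) 6 \cdot \frac{1}{212} = \left(-18\right) \frac{1}{212} = - \frac{9}{106} \approx -0.084906$)
$m^{2} = \left(- \frac{9}{106}\right)^{2} = \frac{81}{11236}$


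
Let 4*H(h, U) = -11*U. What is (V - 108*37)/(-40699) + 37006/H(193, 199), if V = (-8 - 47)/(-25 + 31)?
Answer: -36093968797/534540666 ≈ -67.523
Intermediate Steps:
V = -55/6 ≈ -9.1667
H(h, U) = -11*U/4 (H(h, U) = (-11*U)/4 = -11*U/4)
(V - 108*37)/(-40699) + 37006/H(193, 199) = (-55/6 - 108*37)/(-40699) + 37006/((-11/4*199)) = (-55/6 - 3996)*(-1/40699) + 37006/(-2189/4) = -24031/6*(-1/40699) + 37006*(-4/2189) = 24031/244194 - 148024/2189 = -36093968797/534540666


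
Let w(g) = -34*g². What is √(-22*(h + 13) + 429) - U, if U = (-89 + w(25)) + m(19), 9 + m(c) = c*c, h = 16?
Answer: 20987 + I*√209 ≈ 20987.0 + 14.457*I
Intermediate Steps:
m(c) = -9 + c² (m(c) = -9 + c*c = -9 + c²)
U = -20987 (U = (-89 - 34*25²) + (-9 + 19²) = (-89 - 34*625) + (-9 + 361) = (-89 - 21250) + 352 = -21339 + 352 = -20987)
√(-22*(h + 13) + 429) - U = √(-22*(16 + 13) + 429) - 1*(-20987) = √(-22*29 + 429) + 20987 = √(-638 + 429) + 20987 = √(-209) + 20987 = I*√209 + 20987 = 20987 + I*√209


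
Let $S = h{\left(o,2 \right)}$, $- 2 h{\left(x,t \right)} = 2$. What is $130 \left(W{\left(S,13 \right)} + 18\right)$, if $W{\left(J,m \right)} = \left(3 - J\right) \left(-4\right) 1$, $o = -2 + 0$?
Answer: $260$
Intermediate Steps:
$o = -2$
$h{\left(x,t \right)} = -1$ ($h{\left(x,t \right)} = \left(- \frac{1}{2}\right) 2 = -1$)
$S = -1$
$W{\left(J,m \right)} = -12 + 4 J$ ($W{\left(J,m \right)} = \left(-12 + 4 J\right) 1 = -12 + 4 J$)
$130 \left(W{\left(S,13 \right)} + 18\right) = 130 \left(\left(-12 + 4 \left(-1\right)\right) + 18\right) = 130 \left(\left(-12 - 4\right) + 18\right) = 130 \left(-16 + 18\right) = 130 \cdot 2 = 260$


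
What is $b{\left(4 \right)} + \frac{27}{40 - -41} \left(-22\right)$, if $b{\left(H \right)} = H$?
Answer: $- \frac{10}{3} \approx -3.3333$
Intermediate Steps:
$b{\left(4 \right)} + \frac{27}{40 - -41} \left(-22\right) = 4 + \frac{27}{40 - -41} \left(-22\right) = 4 + \frac{27}{40 + 41} \left(-22\right) = 4 + \frac{27}{81} \left(-22\right) = 4 + 27 \cdot \frac{1}{81} \left(-22\right) = 4 + \frac{1}{3} \left(-22\right) = 4 - \frac{22}{3} = - \frac{10}{3}$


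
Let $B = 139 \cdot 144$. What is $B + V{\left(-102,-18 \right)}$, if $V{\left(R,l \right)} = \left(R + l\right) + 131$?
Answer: $20027$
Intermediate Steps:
$V{\left(R,l \right)} = 131 + R + l$
$B = 20016$
$B + V{\left(-102,-18 \right)} = 20016 - -11 = 20016 + 11 = 20027$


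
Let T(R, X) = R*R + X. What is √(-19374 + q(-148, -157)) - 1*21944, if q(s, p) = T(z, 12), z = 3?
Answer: -21944 + I*√19353 ≈ -21944.0 + 139.11*I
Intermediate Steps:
T(R, X) = X + R² (T(R, X) = R² + X = X + R²)
q(s, p) = 21 (q(s, p) = 12 + 3² = 12 + 9 = 21)
√(-19374 + q(-148, -157)) - 1*21944 = √(-19374 + 21) - 1*21944 = √(-19353) - 21944 = I*√19353 - 21944 = -21944 + I*√19353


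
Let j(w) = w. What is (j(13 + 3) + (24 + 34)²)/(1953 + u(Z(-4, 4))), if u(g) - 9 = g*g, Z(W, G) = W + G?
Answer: 1690/981 ≈ 1.7227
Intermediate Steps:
Z(W, G) = G + W
u(g) = 9 + g² (u(g) = 9 + g*g = 9 + g²)
(j(13 + 3) + (24 + 34)²)/(1953 + u(Z(-4, 4))) = ((13 + 3) + (24 + 34)²)/(1953 + (9 + (4 - 4)²)) = (16 + 58²)/(1953 + (9 + 0²)) = (16 + 3364)/(1953 + (9 + 0)) = 3380/(1953 + 9) = 3380/1962 = 3380*(1/1962) = 1690/981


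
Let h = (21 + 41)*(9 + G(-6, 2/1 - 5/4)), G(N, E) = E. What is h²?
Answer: 1461681/4 ≈ 3.6542e+5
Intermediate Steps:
h = 1209/2 (h = (21 + 41)*(9 + (2/1 - 5/4)) = 62*(9 + (2*1 - 5*¼)) = 62*(9 + (2 - 5/4)) = 62*(9 + ¾) = 62*(39/4) = 1209/2 ≈ 604.50)
h² = (1209/2)² = 1461681/4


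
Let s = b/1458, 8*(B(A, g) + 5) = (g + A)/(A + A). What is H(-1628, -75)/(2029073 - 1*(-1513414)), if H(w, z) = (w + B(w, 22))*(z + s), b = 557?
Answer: 16180021339/470407393728 ≈ 0.034396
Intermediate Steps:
B(A, g) = -5 + (A + g)/(16*A) (B(A, g) = -5 + ((g + A)/(A + A))/8 = -5 + ((A + g)/((2*A)))/8 = -5 + ((A + g)*(1/(2*A)))/8 = -5 + ((A + g)/(2*A))/8 = -5 + (A + g)/(16*A))
s = 557/1458 ≈ 0.38203
H(w, z) = (557/1458 + z)*(w + (22 - 79*w)/(16*w)) (H(w, z) = (w + (22 - 79*w)/(16*w))*(z + 557/1458) = (w + (22 - 79*w)/(16*w))*(557/1458 + z) = (557/1458 + z)*(w + (22 - 79*w)/(16*w)))
H(-1628, -75)/(2029073 - 1*(-1513414)) = ((1/23328)*(12254 - 44003*(-1628) - 1458*(-75)*(-22 + 79*(-1628)) + 16*(-1628)²*(557 + 1458*(-75)))/(-1628))/(2029073 - 1*(-1513414)) = ((1/23328)*(-1/1628)*(12254 + 71636884 - 1458*(-75)*(-22 - 128612) + 16*2650384*(557 - 109350)))/(2029073 + 1513414) = ((1/23328)*(-1/1628)*(12254 + 71636884 - 1458*(-75)*(-128634) + 16*2650384*(-108793)))/3542487 = ((1/23328)*(-1/1628)*(12254 + 71636884 - 14066127900 - 4613491624192))*(1/3542487) = ((1/23328)*(-1/1628)*(-4627486102954))*(1/3542487) = (210340277407/1726272)*(1/3542487) = 16180021339/470407393728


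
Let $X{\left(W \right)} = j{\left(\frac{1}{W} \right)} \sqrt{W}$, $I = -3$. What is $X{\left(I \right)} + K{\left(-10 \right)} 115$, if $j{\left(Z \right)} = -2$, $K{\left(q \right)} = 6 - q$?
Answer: $1840 - 2 i \sqrt{3} \approx 1840.0 - 3.4641 i$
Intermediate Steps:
$X{\left(W \right)} = - 2 \sqrt{W}$
$X{\left(I \right)} + K{\left(-10 \right)} 115 = - 2 \sqrt{-3} + \left(6 - -10\right) 115 = - 2 i \sqrt{3} + \left(6 + 10\right) 115 = - 2 i \sqrt{3} + 16 \cdot 115 = - 2 i \sqrt{3} + 1840 = 1840 - 2 i \sqrt{3}$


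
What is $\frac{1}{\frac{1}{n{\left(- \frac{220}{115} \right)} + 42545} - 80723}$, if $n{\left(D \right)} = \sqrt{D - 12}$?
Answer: $\frac{- 8 \sqrt{115} + 978535 i}{2 \left(- 39495140391 i + 322892 \sqrt{115}\right)} \approx -1.2388 \cdot 10^{-5} + 4.3368 \cdot 10^{-19} i$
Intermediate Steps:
$n{\left(D \right)} = \sqrt{-12 + D}$
$\frac{1}{\frac{1}{n{\left(- \frac{220}{115} \right)} + 42545} - 80723} = \frac{1}{\frac{1}{\sqrt{-12 - \frac{220}{115}} + 42545} - 80723} = \frac{1}{\frac{1}{\sqrt{-12 - \frac{44}{23}} + 42545} - 80723} = \frac{1}{\frac{1}{\sqrt{- \frac{320}{23}} + 42545} - 80723} = \frac{1}{\frac{1}{\frac{8 i \sqrt{115}}{23} + 42545} - 80723} = \frac{1}{\frac{1}{42545 + \frac{8 i \sqrt{115}}{23}} - 80723} = \frac{1}{-80723 + \frac{1}{42545 + \frac{8 i \sqrt{115}}{23}}}$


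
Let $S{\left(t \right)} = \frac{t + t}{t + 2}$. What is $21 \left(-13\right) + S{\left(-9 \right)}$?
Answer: $- \frac{1893}{7} \approx -270.43$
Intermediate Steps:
$S{\left(t \right)} = \frac{2 t}{2 + t}$
$21 \left(-13\right) + S{\left(-9 \right)} = 21 \left(-13\right) + 2 \left(-9\right) \frac{1}{2 - 9} = -273 + 2 \left(-9\right) \frac{1}{-7} = -273 + 2 \left(-9\right) \left(- \frac{1}{7}\right) = -273 + \frac{18}{7} = - \frac{1893}{7}$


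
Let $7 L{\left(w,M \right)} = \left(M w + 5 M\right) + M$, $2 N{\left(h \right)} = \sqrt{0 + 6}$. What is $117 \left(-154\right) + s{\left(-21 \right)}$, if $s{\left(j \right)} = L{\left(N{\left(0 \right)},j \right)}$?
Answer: $-18036 - \frac{3 \sqrt{6}}{2} \approx -18040.0$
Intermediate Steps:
$N{\left(h \right)} = \frac{\sqrt{6}}{2}$ ($N{\left(h \right)} = \frac{\sqrt{0 + 6}}{2} = \frac{\sqrt{6}}{2}$)
$L{\left(w,M \right)} = \frac{6 M}{7} + \frac{M w}{7}$ ($L{\left(w,M \right)} = \frac{\left(M w + 5 M\right) + M}{7} = \frac{\left(5 M + M w\right) + M}{7} = \frac{6 M + M w}{7} = \frac{6 M}{7} + \frac{M w}{7}$)
$s{\left(j \right)} = \frac{j \left(6 + \frac{\sqrt{6}}{2}\right)}{7}$
$117 \left(-154\right) + s{\left(-21 \right)} = 117 \left(-154\right) + \frac{1}{14} \left(-21\right) \left(12 + \sqrt{6}\right) = -18018 - \left(18 + \frac{3 \sqrt{6}}{2}\right) = -18036 - \frac{3 \sqrt{6}}{2}$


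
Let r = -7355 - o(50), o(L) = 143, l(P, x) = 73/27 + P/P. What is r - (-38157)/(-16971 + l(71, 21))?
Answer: -3435991505/458117 ≈ -7500.3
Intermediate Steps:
l(P, x) = 100/27 (l(P, x) = 73*(1/27) + 1 = 73/27 + 1 = 100/27)
r = -7498 (r = -7355 - 1*143 = -7355 - 143 = -7498)
r - (-38157)/(-16971 + l(71, 21)) = -7498 - (-38157)/(-16971 + 100/27) = -7498 - (-38157)/(-458117/27) = -7498 - (-38157)*(-27)/458117 = -7498 - 1*1030239/458117 = -7498 - 1030239/458117 = -3435991505/458117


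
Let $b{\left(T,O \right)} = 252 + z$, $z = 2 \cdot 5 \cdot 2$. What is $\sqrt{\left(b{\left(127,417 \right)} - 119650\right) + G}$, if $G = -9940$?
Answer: $i \sqrt{129318} \approx 359.61 i$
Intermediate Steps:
$z = 20$ ($z = 10 \cdot 2 = 20$)
$b{\left(T,O \right)} = 272$ ($b{\left(T,O \right)} = 252 + 20 = 272$)
$\sqrt{\left(b{\left(127,417 \right)} - 119650\right) + G} = \sqrt{\left(272 - 119650\right) - 9940} = \sqrt{-119378 - 9940} = \sqrt{-129318} = i \sqrt{129318}$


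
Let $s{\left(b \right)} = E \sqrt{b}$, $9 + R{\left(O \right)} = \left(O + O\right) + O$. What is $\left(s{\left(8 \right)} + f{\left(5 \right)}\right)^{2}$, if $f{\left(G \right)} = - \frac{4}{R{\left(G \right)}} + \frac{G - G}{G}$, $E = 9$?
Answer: $\frac{5836}{9} - 24 \sqrt{2} \approx 614.5$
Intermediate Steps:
$R{\left(O \right)} = -9 + 3 O$ ($R{\left(O \right)} = -9 + \left(\left(O + O\right) + O\right) = -9 + \left(2 O + O\right) = -9 + 3 O$)
$s{\left(b \right)} = 9 \sqrt{b}$
$f{\left(G \right)} = - \frac{4}{-9 + 3 G}$ ($f{\left(G \right)} = - \frac{4}{-9 + 3 G} + \frac{G - G}{G} = - \frac{4}{-9 + 3 G} + \frac{0}{G} = - \frac{4}{-9 + 3 G} + 0 = - \frac{4}{-9 + 3 G}$)
$\left(s{\left(8 \right)} + f{\left(5 \right)}\right)^{2} = \left(9 \sqrt{8} - \frac{4}{-9 + 3 \cdot 5}\right)^{2} = \left(9 \cdot 2 \sqrt{2} - \frac{4}{-9 + 15}\right)^{2} = \left(18 \sqrt{2} - \frac{4}{6}\right)^{2} = \left(18 \sqrt{2} - \frac{2}{3}\right)^{2} = \left(- \frac{2}{3} + 18 \sqrt{2}\right)^{2}$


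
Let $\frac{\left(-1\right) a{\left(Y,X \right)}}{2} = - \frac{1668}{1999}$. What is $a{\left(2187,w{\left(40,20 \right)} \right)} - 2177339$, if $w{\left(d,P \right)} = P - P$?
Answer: $- \frac{4352497325}{1999} \approx -2.1773 \cdot 10^{6}$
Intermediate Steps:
$w{\left(d,P \right)} = 0$
$a{\left(Y,X \right)} = \frac{3336}{1999}$ ($a{\left(Y,X \right)} = - 2 \left(- \frac{1668}{1999}\right) = - 2 \left(\left(-1668\right) \frac{1}{1999}\right) = \left(-2\right) \left(- \frac{1668}{1999}\right) = \frac{3336}{1999}$)
$a{\left(2187,w{\left(40,20 \right)} \right)} - 2177339 = \frac{3336}{1999} - 2177339 = - \frac{4352497325}{1999}$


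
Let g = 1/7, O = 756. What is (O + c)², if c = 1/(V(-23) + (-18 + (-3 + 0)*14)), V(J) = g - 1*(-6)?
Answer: 81227850025/142129 ≈ 5.7151e+5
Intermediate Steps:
g = ⅐ ≈ 0.14286
V(J) = 43/7 (V(J) = ⅐ - 1*(-6) = ⅐ + 6 = 43/7)
c = -7/377 (c = 1/(43/7 + (-18 + (-3 + 0)*14)) = 1/(43/7 + (-18 - 3*14)) = 1/(43/7 + (-18 - 42)) = 1/(43/7 - 60) = 1/(-377/7) = -7/377 ≈ -0.018568)
(O + c)² = (756 - 7/377)² = (285005/377)² = 81227850025/142129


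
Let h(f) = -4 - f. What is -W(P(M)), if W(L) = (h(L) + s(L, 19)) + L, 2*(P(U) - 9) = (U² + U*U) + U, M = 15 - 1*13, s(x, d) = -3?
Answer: 7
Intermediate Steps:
M = 2 (M = 15 - 13 = 2)
P(U) = 9 + U² + U/2 (P(U) = 9 + ((U² + U*U) + U)/2 = 9 + ((U² + U²) + U)/2 = 9 + (2*U² + U)/2 = 9 + (U + 2*U²)/2 = 9 + (U² + U/2) = 9 + U² + U/2)
W(L) = -7 (W(L) = ((-4 - L) - 3) + L = (-7 - L) + L = -7)
-W(P(M)) = -1*(-7) = 7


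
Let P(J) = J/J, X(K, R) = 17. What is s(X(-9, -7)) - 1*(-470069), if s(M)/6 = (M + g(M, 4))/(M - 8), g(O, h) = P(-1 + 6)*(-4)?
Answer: 1410233/3 ≈ 4.7008e+5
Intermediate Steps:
P(J) = 1
g(O, h) = -4 (g(O, h) = 1*(-4) = -4)
s(M) = 6*(-4 + M)/(-8 + M) (s(M) = 6*((M - 4)/(M - 8)) = 6*((-4 + M)/(-8 + M)) = 6*(-4 + M)/(-8 + M))
s(X(-9, -7)) - 1*(-470069) = 6*(-4 + 17)/(-8 + 17) - 1*(-470069) = 6*13/9 + 470069 = 6*(1/9)*13 + 470069 = 26/3 + 470069 = 1410233/3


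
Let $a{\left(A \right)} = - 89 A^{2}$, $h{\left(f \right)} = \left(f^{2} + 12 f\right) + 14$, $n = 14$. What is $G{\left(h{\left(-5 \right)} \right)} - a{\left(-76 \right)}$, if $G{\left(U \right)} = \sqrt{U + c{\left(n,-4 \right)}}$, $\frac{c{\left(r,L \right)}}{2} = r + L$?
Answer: $514064 + i \approx 5.1406 \cdot 10^{5} + 1.0 i$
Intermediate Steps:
$h{\left(f \right)} = 14 + f^{2} + 12 f$
$c{\left(r,L \right)} = 2 L + 2 r$ ($c{\left(r,L \right)} = 2 \left(r + L\right) = 2 \left(L + r\right) = 2 L + 2 r$)
$G{\left(U \right)} = \sqrt{20 + U}$ ($G{\left(U \right)} = \sqrt{U + \left(2 \left(-4\right) + 2 \cdot 14\right)} = \sqrt{U + \left(-8 + 28\right)} = \sqrt{U + 20} = \sqrt{20 + U}$)
$G{\left(h{\left(-5 \right)} \right)} - a{\left(-76 \right)} = \sqrt{20 + \left(14 + \left(-5\right)^{2} + 12 \left(-5\right)\right)} - - 89 \left(-76\right)^{2} = \sqrt{20 + \left(14 + 25 - 60\right)} - \left(-89\right) 5776 = \sqrt{20 - 21} - -514064 = \sqrt{-1} + 514064 = i + 514064 = 514064 + i$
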